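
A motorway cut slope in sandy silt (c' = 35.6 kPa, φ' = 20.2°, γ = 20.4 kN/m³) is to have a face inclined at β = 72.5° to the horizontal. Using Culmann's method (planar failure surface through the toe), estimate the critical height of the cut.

H_c = 16.08 m

Culmann's analysis gives the critical failure plane at α_cr = (β + φ')/2 = (72.5 + 20.2)/2 = 46.4°, and the critical height
H_c = (4c'/γ) · sinβ cosφ' / [1 − cos(β − φ')]
    = (4·35.6/20.4) · sin72.5°·cos20.2° / [1 − cos(52.3°)]
    = 6.980 · 0.9537·0.9385 / [1 − 0.6115]
    = 6.980 · 0.8951 / 0.3885
    = 16.08 m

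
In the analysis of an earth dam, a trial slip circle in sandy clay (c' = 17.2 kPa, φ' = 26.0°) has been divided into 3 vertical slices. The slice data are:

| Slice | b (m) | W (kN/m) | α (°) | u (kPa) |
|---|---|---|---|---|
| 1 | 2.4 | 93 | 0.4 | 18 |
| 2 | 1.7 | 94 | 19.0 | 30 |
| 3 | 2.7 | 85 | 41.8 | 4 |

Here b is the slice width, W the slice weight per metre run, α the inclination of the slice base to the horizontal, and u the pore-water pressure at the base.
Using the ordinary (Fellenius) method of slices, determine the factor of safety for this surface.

FS = 2.27

Ordinary method of slices: FS = Σ[c'·Δl_i + (W_i cosα_i − u_i·Δl_i)·tanφ'] / Σ W_i sinα_i, with Δl_i = b_i / cosα_i.
Slice 1: Δl = 2.4/cos0.4° = 2.400 m; N'_1 = 93·cos0.4° − 18·2.400 = 49.8; c'Δl = 41.28; W sinα = 0.6
Slice 2: Δl = 1.7/cos19.0° = 1.798 m; N'_2 = 94·cos19.0° − 30·1.798 = 34.9; c'Δl = 30.92; W sinα = 30.6
Slice 3: Δl = 2.7/cos41.8° = 3.622 m; N'_3 = 85·cos41.8° − 4·3.622 = 48.9; c'Δl = 62.30; W sinα = 56.7
Σc'Δl = 134.5 kN/m; ΣN' = 133.6 kN/m; ΣW sinα = 87.9 kN/m
Resisting = 134.5 + 133.6·tan26.0° = 134.5 + 65.2 = 199.7 kN/m
FS = 199.7 / 87.9 = 2.271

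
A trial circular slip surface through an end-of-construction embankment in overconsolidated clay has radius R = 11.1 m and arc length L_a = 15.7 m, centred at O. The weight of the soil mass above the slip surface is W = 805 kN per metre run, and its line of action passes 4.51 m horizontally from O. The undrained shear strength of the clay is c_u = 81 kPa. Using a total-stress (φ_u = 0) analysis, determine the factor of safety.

FS = 3.89

Taking moments about the centre O, the resisting moment is provided by the undrained shear strength acting along the arc:
M_R = c_u·L_a·R = 81·15.70·11.1 = 14115.9 kN·m/m
M_D = W·d = 805·4.51 = 3630.5 kN·m/m
FS = M_R / M_D = 14115.9 / 3630.5 = 3.888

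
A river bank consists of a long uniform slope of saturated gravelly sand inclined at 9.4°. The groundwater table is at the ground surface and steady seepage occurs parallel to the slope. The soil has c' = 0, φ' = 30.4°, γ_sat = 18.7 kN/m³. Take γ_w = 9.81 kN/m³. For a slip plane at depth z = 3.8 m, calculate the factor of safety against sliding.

FS = 1.68

With seepage parallel to the slope and the water table at the surface, the effective normal stress on the slip plane uses the buoyant unit weight γ' = γ_sat − γ_w while the driving shear stress uses γ_sat:
FS = [c' + γ' z cos²β tanφ'] / [γ_sat z sinβ cosβ]
(For c' = 0 this reduces to FS = (γ'/γ_sat)·tanφ'/tanβ.)
γ' = 18.7 − 9.81 = 8.89 kN/m³
Numerator = 0.0 + 8.89·3.8·cos²9.4°·tan30.4° = 0.0 + 8.89·3.8·0.9733·0.5867 = 19.291 kPa
Denominator = 18.7·3.8·sin9.4°·cos9.4° = 18.7·3.8·0.1633·0.9866 = 11.450 kPa
FS = 19.291 / 11.450 = 1.685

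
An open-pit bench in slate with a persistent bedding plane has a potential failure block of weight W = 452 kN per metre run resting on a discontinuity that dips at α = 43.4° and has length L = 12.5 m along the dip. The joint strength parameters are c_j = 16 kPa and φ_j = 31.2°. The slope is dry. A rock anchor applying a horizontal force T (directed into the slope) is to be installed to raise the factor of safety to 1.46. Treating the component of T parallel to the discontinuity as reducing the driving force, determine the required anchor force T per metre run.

Resolving forces along and normal to the sliding plane, with the horizontal anchor force T adding T·sinα to the effective normal force and T·cosα acting up the plane against the driving force:
FS = [c_jL + (W cosα + T sinα) tanφ_j] / [W sinα − T cosα]
Without the anchor: N' = 328.4 kN/m, driving T_d = 310.6 kN/m, resisting R = 16·12.5 + 328.4·tan31.2° = 398.9 kN/m, FS = 1.28.
Setting FS = 1.46 and solving for T:
1.46·(310.6 − T cos43.4°) = 398.9 + T sin43.4°·tan31.2°
T·(sin43.4°·tan31.2° + 1.46·cos43.4°) = 1.46·310.6 − 398.9
T·(0.6871·0.6056 + 1.46·0.7266) = 453.4 − 398.9 = 54.5
T·1.4769 = 54.5
T = 36.9 kN/m

T = 37 kN/m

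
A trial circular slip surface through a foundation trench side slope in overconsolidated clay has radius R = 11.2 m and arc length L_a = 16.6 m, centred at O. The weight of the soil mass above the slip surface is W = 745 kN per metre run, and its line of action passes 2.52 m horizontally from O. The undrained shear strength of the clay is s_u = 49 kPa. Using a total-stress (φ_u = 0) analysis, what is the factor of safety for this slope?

Taking moments about the centre O, the resisting moment is provided by the undrained shear strength acting along the arc:
M_R = s_u·L_a·R = 49·16.60·11.2 = 9110.1 kN·m/m
M_D = W·d = 745·2.52 = 1877.4 kN·m/m
FS = M_R / M_D = 9110.1 / 1877.4 = 4.852

FS = 4.85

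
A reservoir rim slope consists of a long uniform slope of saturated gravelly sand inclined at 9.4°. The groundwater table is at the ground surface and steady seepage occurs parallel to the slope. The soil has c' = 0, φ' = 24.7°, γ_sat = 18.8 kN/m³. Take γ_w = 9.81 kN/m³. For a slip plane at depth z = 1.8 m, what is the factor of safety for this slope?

With seepage parallel to the slope and the water table at the surface, the effective normal stress on the slip plane uses the buoyant unit weight γ' = γ_sat − γ_w while the driving shear stress uses γ_sat:
FS = [c' + γ' z cos²β tanφ'] / [γ_sat z sinβ cosβ]
(For c' = 0 this reduces to FS = (γ'/γ_sat)·tanφ'/tanβ.)
γ' = 18.8 − 9.81 = 8.99 kN/m³
Numerator = 0.0 + 8.99·1.8·cos²9.4°·tan24.7° = 0.0 + 8.99·1.8·0.9733·0.4599 = 7.244 kPa
Denominator = 18.8·1.8·sin9.4°·cos9.4° = 18.8·1.8·0.1633·0.9866 = 5.453 kPa
FS = 7.244 / 5.453 = 1.329

FS = 1.33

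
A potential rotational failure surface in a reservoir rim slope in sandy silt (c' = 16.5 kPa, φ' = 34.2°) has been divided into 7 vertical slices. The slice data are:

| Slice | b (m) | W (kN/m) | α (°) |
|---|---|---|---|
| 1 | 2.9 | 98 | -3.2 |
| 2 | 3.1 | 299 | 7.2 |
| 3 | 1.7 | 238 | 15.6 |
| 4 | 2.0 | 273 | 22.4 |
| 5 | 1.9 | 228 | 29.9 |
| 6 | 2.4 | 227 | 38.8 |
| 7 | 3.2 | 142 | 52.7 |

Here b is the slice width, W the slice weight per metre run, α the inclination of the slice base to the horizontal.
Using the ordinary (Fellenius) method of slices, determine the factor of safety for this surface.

FS = 2.19

Ordinary method of slices: FS = Σ[c'·Δl_i + (W_i cosα_i)·tanφ'] / Σ W_i sinα_i, with Δl_i = b_i / cosα_i.
Slice 1: Δl = 2.9/cos(-3.2°) = 2.905 m; N'_1 = 98·cos(-3.2°) = 97.8; c'Δl = 47.92; W sinα = -5.5
Slice 2: Δl = 3.1/cos7.2° = 3.125 m; N'_2 = 299·cos7.2° = 296.6; c'Δl = 51.56; W sinα = 37.5
Slice 3: Δl = 1.7/cos15.6° = 1.765 m; N'_3 = 238·cos15.6° = 229.2; c'Δl = 29.12; W sinα = 64.0
Slice 4: Δl = 2.0/cos22.4° = 2.163 m; N'_4 = 273·cos22.4° = 252.4; c'Δl = 35.69; W sinα = 104.0
Slice 5: Δl = 1.9/cos29.9° = 2.192 m; N'_5 = 228·cos29.9° = 197.7; c'Δl = 36.16; W sinα = 113.7
Slice 6: Δl = 2.4/cos38.8° = 3.080 m; N'_6 = 227·cos38.8° = 176.9; c'Δl = 50.81; W sinα = 142.2
Slice 7: Δl = 3.2/cos52.7° = 5.281 m; N'_7 = 142·cos52.7° = 86.1; c'Δl = 87.13; W sinα = 113.0
Σc'Δl = 338.4 kN/m; ΣN' = 1336.7 kN/m; ΣW sinα = 568.9 kN/m
Resisting = 338.4 + 1336.7·tan34.2° = 338.4 + 908.4 = 1246.8 kN/m
FS = 1246.8 / 568.9 = 2.192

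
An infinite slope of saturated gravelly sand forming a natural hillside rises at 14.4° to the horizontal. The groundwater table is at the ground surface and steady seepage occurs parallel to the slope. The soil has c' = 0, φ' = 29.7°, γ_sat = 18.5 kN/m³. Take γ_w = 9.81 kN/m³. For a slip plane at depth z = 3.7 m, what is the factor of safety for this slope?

FS = 1.04

With seepage parallel to the slope and the water table at the surface, the effective normal stress on the slip plane uses the buoyant unit weight γ' = γ_sat − γ_w while the driving shear stress uses γ_sat:
FS = [c' + γ' z cos²β tanφ'] / [γ_sat z sinβ cosβ]
(For c' = 0 this reduces to FS = (γ'/γ_sat)·tanφ'/tanβ.)
γ' = 18.5 − 9.81 = 8.69 kN/m³
Numerator = 0.0 + 8.69·3.7·cos²14.4°·tan29.7° = 0.0 + 8.69·3.7·0.9382·0.5704 = 17.205 kPa
Denominator = 18.5·3.7·sin14.4°·cos14.4° = 18.5·3.7·0.2487·0.9686 = 16.488 kPa
FS = 17.205 / 16.488 = 1.044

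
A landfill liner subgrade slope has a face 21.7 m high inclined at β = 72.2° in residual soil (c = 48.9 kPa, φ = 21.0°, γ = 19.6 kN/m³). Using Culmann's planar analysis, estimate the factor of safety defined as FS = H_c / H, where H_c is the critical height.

H_c = (4c/γ) · sinβ cosφ / [1 − cos(β − φ)]
    = (4·48.9/19.6) · sin72.2°·cos21.0° / [1 − cos51.2°]
    = 9.980 · 0.8889 / 0.3734 = 23.76 m
FS = H_c / H = 23.76 / 21.7 = 1.095

FS = 1.09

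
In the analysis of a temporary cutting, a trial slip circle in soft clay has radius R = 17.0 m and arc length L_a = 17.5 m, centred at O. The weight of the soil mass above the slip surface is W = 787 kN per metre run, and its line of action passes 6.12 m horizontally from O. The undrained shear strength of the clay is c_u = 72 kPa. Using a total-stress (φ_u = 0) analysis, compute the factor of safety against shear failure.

Taking moments about the centre O, the resisting moment is provided by the undrained shear strength acting along the arc:
M_R = c_u·L_a·R = 72·17.50·17.0 = 21420.0 kN·m/m
M_D = W·d = 787·6.12 = 4816.4 kN·m/m
FS = M_R / M_D = 21420.0 / 4816.4 = 4.447

FS = 4.45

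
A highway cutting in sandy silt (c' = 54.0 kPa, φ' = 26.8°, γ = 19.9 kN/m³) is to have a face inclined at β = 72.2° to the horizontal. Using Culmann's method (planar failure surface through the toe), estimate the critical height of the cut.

Culmann's analysis gives the critical failure plane at α_cr = (β + φ')/2 = (72.2 + 26.8)/2 = 49.5°, and the critical height
H_c = (4c'/γ) · sinβ cosφ' / [1 − cos(β − φ')]
    = (4·54.0/19.9) · sin72.2°·cos26.8° / [1 − cos(45.4°)]
    = 10.854 · 0.9521·0.8926 / [1 − 0.7022]
    = 10.854 · 0.8499 / 0.2978
    = 30.97 m

H_c = 30.97 m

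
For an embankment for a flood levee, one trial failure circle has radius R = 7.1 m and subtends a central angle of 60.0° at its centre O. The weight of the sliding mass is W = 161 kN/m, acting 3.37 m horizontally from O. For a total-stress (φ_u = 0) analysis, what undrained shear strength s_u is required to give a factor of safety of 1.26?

FS = s_u·L_a·R / (W·d), so s_u = FS·W·d / (L_a·R).
Arc length L_a = R·θ = 7.1·(60.0°·π/180) = 7.1·1.0472 = 7.44 m
s_u = 1.26·161·3.37 / (7.44·7.1) = 683.6 / 52.79 = 12.95 kPa

s_u = 13.0 kPa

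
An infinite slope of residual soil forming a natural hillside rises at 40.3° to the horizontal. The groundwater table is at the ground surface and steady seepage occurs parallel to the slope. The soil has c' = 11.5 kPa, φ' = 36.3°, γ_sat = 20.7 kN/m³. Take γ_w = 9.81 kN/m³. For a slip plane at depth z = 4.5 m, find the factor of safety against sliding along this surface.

With seepage parallel to the slope and the water table at the surface, the effective normal stress on the slip plane uses the buoyant unit weight γ' = γ_sat − γ_w while the driving shear stress uses γ_sat:
FS = [c' + γ' z cos²β tanφ'] / [γ_sat z sinβ cosβ]
γ' = 20.7 − 9.81 = 10.89 kN/m³
Numerator = 11.5 + 10.89·4.5·cos²40.3°·tan36.3° = 11.5 + 10.89·4.5·0.5817·0.7346 = 32.439 kPa
Denominator = 20.7·4.5·sin40.3°·cos40.3° = 20.7·4.5·0.6468·0.7627 = 45.950 kPa
FS = 32.439 / 45.950 = 0.706

FS = 0.71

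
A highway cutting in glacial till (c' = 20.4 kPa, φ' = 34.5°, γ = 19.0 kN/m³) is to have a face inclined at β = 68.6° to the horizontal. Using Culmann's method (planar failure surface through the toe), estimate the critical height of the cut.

H_c = 19.17 m

Culmann's analysis gives the critical failure plane at α_cr = (β + φ')/2 = (68.6 + 34.5)/2 = 51.5°, and the critical height
H_c = (4c'/γ) · sinβ cosφ' / [1 − cos(β − φ')]
    = (4·20.4/19.0) · sin68.6°·cos34.5° / [1 − cos(34.1°)]
    = 4.295 · 0.9311·0.8241 / [1 − 0.8281]
    = 4.295 · 0.7673 / 0.1719
    = 19.17 m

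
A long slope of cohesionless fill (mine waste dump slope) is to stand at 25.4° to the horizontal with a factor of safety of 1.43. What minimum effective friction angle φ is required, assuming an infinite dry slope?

φ = 34.2°

FS = tanφ/tanβ ⇒ tanφ = FS · tanβ = 1.43 · tan25.4° = 0.6790
φ = arctan(0.6790) = 34.18°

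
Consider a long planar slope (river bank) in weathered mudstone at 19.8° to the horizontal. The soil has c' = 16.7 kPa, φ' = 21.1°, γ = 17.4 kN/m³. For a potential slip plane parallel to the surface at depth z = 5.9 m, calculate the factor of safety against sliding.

FS = 1.58

For an infinite slope with a slip plane parallel to the surface (no pore pressure): FS = [c' + γz cos²β tanφ'] / [γz sinβ cosβ].
γz = 17.4·5.9 = 102.66 kN/m²
Numerator = 16.7 + 102.66·cos²19.8°·tan21.1° = 16.7 + 102.66·0.8853·0.3859 = 51.768 kPa
Denominator = 102.66·sin19.8°·cos19.8° = 102.66·0.3387·0.9409 = 32.719 kPa
FS = 51.768 / 32.719 = 1.582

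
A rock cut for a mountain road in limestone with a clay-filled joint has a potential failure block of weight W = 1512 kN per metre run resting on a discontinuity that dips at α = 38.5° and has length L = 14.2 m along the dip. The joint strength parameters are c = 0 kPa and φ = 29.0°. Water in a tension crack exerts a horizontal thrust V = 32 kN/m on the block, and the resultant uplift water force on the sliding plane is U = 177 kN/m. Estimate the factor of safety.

Resolving the block weight along and normal to the plane and applying the Mohr–Coulomb strength on the joint:
N' = W cosα − U − V sinα = 1512·cos38.5° − 177 − 32·sin38.5° = 986.4 kN/m
Driving force T = W sinα + V cosα = 1512·sin38.5° + 32·cos38.5° = 966.3 kN/m
Resisting force R = c·L + N'·tanφ = 0·14.2 + 986.4·tan29.0° = 0.0 + 546.8 = 546.8 kN/m
FS = R / T = 546.8 / 966.3 = 0.566

FS = 0.57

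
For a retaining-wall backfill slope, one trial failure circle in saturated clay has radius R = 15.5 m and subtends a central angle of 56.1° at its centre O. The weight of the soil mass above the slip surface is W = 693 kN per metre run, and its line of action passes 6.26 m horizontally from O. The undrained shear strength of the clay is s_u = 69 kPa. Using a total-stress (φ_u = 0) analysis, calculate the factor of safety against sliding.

Taking moments about the centre O, the resisting moment is provided by the undrained shear strength acting along the arc:
Arc length L_a = R·θ = 15.5·(56.1°·π/180) = 15.5·0.9791 = 15.18 m
M_R = s_u·L_a·R = 69·15.18·15.5 = 16231.3 kN·m/m
M_D = W·d = 693·6.26 = 4338.2 kN·m/m
FS = M_R / M_D = 16231.3 / 4338.2 = 3.741

FS = 3.74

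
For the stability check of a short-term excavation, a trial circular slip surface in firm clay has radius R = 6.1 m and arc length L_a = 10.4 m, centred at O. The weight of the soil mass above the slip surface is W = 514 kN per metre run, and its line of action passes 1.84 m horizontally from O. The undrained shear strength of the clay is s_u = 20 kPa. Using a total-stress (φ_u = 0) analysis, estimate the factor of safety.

FS = 1.34

Taking moments about the centre O, the resisting moment is provided by the undrained shear strength acting along the arc:
M_R = s_u·L_a·R = 20·10.40·6.1 = 1268.8 kN·m/m
M_D = W·d = 514·1.84 = 945.8 kN·m/m
FS = M_R / M_D = 1268.8 / 945.8 = 1.342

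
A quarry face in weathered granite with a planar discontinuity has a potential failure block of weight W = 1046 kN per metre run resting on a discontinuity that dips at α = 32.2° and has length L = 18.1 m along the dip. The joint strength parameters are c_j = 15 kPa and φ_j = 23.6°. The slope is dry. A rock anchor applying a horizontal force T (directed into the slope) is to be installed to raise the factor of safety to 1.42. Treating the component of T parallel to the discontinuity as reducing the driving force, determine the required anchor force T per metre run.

T = 93 kN/m

Resolving forces along and normal to the sliding plane, with the horizontal anchor force T adding T·sinα to the effective normal force and T·cosα acting up the plane against the driving force:
FS = [c_jL + (W cosα + T sinα) tanφ_j] / [W sinα − T cosα]
Without the anchor: N' = 885.1 kN/m, driving T_d = 557.4 kN/m, resisting R = 15·18.1 + 885.1·tan23.6° = 658.2 kN/m, FS = 1.18.
Setting FS = 1.42 and solving for T:
1.42·(557.4 − T cos32.2°) = 658.2 + T sin32.2°·tan23.6°
T·(sin32.2°·tan23.6° + 1.42·cos32.2°) = 1.42·557.4 − 658.2
T·(0.5329·0.4369 + 1.42·0.8462) = 791.5 − 658.2 = 133.3
T·1.4344 = 133.3
T = 92.9 kN/m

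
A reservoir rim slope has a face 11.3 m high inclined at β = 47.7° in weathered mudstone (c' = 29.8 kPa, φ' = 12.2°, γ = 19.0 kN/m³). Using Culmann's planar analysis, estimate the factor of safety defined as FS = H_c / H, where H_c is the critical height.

H_c = (4c'/γ) · sinβ cosφ' / [1 − cos(β − φ')]
    = (4·29.8/19.0) · sin47.7°·cos12.2° / [1 − cos35.5°]
    = 6.274 · 0.7229 / 0.1859 = 24.40 m
FS = H_c / H = 24.40 / 11.3 = 2.159

FS = 2.16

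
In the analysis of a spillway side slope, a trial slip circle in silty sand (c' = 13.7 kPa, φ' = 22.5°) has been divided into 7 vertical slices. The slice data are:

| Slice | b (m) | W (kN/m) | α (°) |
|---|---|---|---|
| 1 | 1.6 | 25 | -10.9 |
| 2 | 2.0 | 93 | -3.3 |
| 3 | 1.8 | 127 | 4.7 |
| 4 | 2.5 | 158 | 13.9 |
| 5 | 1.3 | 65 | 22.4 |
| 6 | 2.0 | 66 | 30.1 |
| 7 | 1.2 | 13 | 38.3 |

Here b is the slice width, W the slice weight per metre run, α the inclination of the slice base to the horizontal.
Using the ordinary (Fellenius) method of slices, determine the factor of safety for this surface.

FS = 3.83

Ordinary method of slices: FS = Σ[c'·Δl_i + (W_i cosα_i)·tanφ'] / Σ W_i sinα_i, with Δl_i = b_i / cosα_i.
Slice 1: Δl = 1.6/cos(-10.9°) = 1.629 m; N'_1 = 25·cos(-10.9°) = 24.5; c'Δl = 22.32; W sinα = -4.7
Slice 2: Δl = 2.0/cos(-3.3°) = 2.003 m; N'_2 = 93·cos(-3.3°) = 92.8; c'Δl = 27.45; W sinα = -5.4
Slice 3: Δl = 1.8/cos4.7° = 1.806 m; N'_3 = 127·cos4.7° = 126.6; c'Δl = 24.74; W sinα = 10.4
Slice 4: Δl = 2.5/cos13.9° = 2.575 m; N'_4 = 158·cos13.9° = 153.4; c'Δl = 35.28; W sinα = 38.0
Slice 5: Δl = 1.3/cos22.4° = 1.406 m; N'_5 = 65·cos22.4° = 60.1; c'Δl = 19.26; W sinα = 24.8
Slice 6: Δl = 2.0/cos30.1° = 2.312 m; N'_6 = 66·cos30.1° = 57.1; c'Δl = 31.67; W sinα = 33.1
Slice 7: Δl = 1.2/cos38.3° = 1.529 m; N'_7 = 13·cos38.3° = 10.2; c'Δl = 20.95; W sinα = 8.1
Σc'Δl = 181.7 kN/m; ΣN' = 524.7 kN/m; ΣW sinα = 104.2 kN/m
Resisting = 181.7 + 524.7·tan22.5° = 181.7 + 217.4 = 399.0 kN/m
FS = 399.0 / 104.2 = 3.829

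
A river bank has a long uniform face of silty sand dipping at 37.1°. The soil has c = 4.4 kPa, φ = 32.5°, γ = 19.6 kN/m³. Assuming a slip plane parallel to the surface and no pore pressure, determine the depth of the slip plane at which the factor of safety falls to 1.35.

z = 0.92 m

Setting FS = 1.35 in FS = [c + γz cos²β tanφ] / [γz sinβ cosβ] and solving for z:
z = c / [γ cosβ (FS·sinβ − cosβ·tanφ)]
  = 4.4 / [19.6·cos37.1°·(1.35·sin37.1° − cos37.1°·tan32.5°)]
  = 4.4 / [19.6·0.7976·(1.35·0.6032 − 0.7976·0.6371)]
  = 4.4 / 4.7869 = 0.919 m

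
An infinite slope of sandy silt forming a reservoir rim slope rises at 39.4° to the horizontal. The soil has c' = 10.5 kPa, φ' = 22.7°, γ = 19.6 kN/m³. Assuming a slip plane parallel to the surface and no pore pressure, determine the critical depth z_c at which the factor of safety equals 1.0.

z_c = 2.23 m

Setting FS = 1.00 in FS = [c' + γz cos²β tanφ'] / [γz sinβ cosβ] and solving for z:
z = c' / [γ cosβ (FS·sinβ − cosβ·tanφ')]
  = 10.5 / [19.6·cos39.4°·(1.00·sin39.4° − cos39.4°·tan22.7°)]
  = 10.5 / [19.6·0.7727·(1.00·0.6347 − 0.7727·0.4183)]
  = 10.5 / 4.7177 = 2.226 m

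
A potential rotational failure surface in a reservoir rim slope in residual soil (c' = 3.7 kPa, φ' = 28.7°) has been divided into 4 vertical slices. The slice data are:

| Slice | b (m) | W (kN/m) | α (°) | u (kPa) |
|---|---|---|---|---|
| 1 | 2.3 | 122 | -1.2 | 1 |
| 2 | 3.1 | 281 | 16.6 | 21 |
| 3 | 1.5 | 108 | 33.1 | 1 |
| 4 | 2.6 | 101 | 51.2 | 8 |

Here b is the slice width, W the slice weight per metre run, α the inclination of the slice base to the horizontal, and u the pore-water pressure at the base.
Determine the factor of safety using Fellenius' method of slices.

Ordinary method of slices: FS = Σ[c'·Δl_i + (W_i cosα_i − u_i·Δl_i)·tanφ'] / Σ W_i sinα_i, with Δl_i = b_i / cosα_i.
Slice 1: Δl = 2.3/cos(-1.2°) = 2.301 m; N'_1 = 122·cos(-1.2°) − 1·2.301 = 119.7; c'Δl = 8.51; W sinα = -2.6
Slice 2: Δl = 3.1/cos16.6° = 3.235 m; N'_2 = 281·cos16.6° − 21·3.235 = 201.4; c'Δl = 11.97; W sinα = 80.3
Slice 3: Δl = 1.5/cos33.1° = 1.791 m; N'_3 = 108·cos33.1° − 1·1.791 = 88.7; c'Δl = 6.63; W sinα = 59.0
Slice 4: Δl = 2.6/cos51.2° = 4.149 m; N'_4 = 101·cos51.2° − 8·4.149 = 30.1; c'Δl = 15.35; W sinα = 78.7
Σc'Δl = 42.5 kN/m; ΣN' = 439.8 kN/m; ΣW sinα = 215.4 kN/m
Resisting = 42.5 + 439.8·tan28.7° = 42.5 + 240.8 = 283.2 kN/m
FS = 283.2 / 215.4 = 1.315

FS = 1.31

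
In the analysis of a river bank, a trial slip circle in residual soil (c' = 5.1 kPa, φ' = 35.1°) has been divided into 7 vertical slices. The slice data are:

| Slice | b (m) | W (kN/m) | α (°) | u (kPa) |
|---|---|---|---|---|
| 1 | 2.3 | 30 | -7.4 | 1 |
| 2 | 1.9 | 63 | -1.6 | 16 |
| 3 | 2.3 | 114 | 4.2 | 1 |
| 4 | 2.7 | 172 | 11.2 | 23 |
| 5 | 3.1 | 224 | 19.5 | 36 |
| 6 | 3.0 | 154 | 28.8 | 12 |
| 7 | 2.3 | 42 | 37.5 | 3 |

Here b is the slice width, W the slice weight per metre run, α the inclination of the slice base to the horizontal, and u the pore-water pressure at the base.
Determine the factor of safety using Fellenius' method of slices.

Ordinary method of slices: FS = Σ[c'·Δl_i + (W_i cosα_i − u_i·Δl_i)·tanφ'] / Σ W_i sinα_i, with Δl_i = b_i / cosα_i.
Slice 1: Δl = 2.3/cos(-7.4°) = 2.319 m; N'_1 = 30·cos(-7.4°) − 1·2.319 = 27.4; c'Δl = 11.83; W sinα = -3.9
Slice 2: Δl = 1.9/cos(-1.6°) = 1.901 m; N'_2 = 63·cos(-1.6°) − 16·1.901 = 32.6; c'Δl = 9.69; W sinα = -1.8
Slice 3: Δl = 2.3/cos4.2° = 2.306 m; N'_3 = 114·cos4.2° − 1·2.306 = 111.4; c'Δl = 11.76; W sinα = 8.3
Slice 4: Δl = 2.7/cos11.2° = 2.752 m; N'_4 = 172·cos11.2° − 23·2.752 = 105.4; c'Δl = 14.04; W sinα = 33.4
Slice 5: Δl = 3.1/cos19.5° = 3.289 m; N'_5 = 224·cos19.5° − 36·3.289 = 92.8; c'Δl = 16.77; W sinα = 74.8
Slice 6: Δl = 3.0/cos28.8° = 3.423 m; N'_6 = 154·cos28.8° − 12·3.423 = 93.9; c'Δl = 17.46; W sinα = 74.2
Slice 7: Δl = 2.3/cos37.5° = 2.899 m; N'_7 = 42·cos37.5° − 3·2.899 = 24.6; c'Δl = 14.79; W sinα = 25.6
Σc'Δl = 96.3 kN/m; ΣN' = 488.1 kN/m; ΣW sinα = 210.7 kN/m
Resisting = 96.3 + 488.1·tan35.1° = 96.3 + 343.0 = 439.3 kN/m
FS = 439.3 / 210.7 = 2.086

FS = 2.09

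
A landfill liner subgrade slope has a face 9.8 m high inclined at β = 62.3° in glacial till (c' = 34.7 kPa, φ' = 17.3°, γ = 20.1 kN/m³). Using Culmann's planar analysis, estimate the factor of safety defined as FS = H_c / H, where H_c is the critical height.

FS = 2.03

H_c = (4c'/γ) · sinβ cosφ' / [1 − cos(β − φ')]
    = (4·34.7/20.1) · sin62.3°·cos17.3° / [1 − cos45.0°]
    = 6.905 · 0.8453 / 0.2929 = 19.93 m
FS = H_c / H = 19.93 / 9.8 = 2.034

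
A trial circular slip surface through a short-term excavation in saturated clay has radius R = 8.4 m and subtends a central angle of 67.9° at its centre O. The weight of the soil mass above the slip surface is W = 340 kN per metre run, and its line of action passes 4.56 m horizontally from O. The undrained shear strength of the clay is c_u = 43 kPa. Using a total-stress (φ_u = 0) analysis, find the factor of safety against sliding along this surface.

FS = 2.32

Taking moments about the centre O, the resisting moment is provided by the undrained shear strength acting along the arc:
Arc length L_a = R·θ = 8.4·(67.9°·π/180) = 8.4·1.1851 = 9.95 m
M_R = c_u·L_a·R = 43·9.95·8.4 = 3595.6 kN·m/m
M_D = W·d = 340·4.56 = 1550.4 kN·m/m
FS = M_R / M_D = 3595.6 / 1550.4 = 2.319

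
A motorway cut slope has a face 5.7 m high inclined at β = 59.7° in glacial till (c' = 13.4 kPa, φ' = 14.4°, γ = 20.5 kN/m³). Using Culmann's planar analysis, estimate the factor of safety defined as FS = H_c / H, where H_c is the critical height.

H_c = (4c'/γ) · sinβ cosφ' / [1 − cos(β − φ')]
    = (4·13.4/20.5) · sin59.7°·cos14.4° / [1 − cos45.3°]
    = 2.615 · 0.8363 / 0.2966 = 7.37 m
FS = H_c / H = 7.37 / 5.7 = 1.293

FS = 1.29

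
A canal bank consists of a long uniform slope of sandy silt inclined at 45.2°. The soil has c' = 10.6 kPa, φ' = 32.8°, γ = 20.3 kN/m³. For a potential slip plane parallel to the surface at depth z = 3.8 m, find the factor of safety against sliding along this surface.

FS = 0.91

For an infinite slope with a slip plane parallel to the surface (no pore pressure): FS = [c' + γz cos²β tanφ'] / [γz sinβ cosβ].
γz = 20.3·3.8 = 77.14 kN/m²
Numerator = 10.6 + 77.14·cos²45.2°·tan32.8° = 10.6 + 77.14·0.4965·0.6445 = 35.283 kPa
Denominator = 77.14·sin45.2°·cos45.2° = 77.14·0.7096·0.7046 = 38.569 kPa
FS = 35.283 / 38.569 = 0.915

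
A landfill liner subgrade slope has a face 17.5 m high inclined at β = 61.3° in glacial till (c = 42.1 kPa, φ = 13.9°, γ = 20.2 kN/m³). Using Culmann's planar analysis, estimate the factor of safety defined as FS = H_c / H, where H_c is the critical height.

FS = 1.26

H_c = (4c/γ) · sinβ cosφ / [1 − cos(β − φ)]
    = (4·42.1/20.2) · sin61.3°·cos13.9° / [1 − cos47.4°]
    = 8.337 · 0.8515 / 0.3231 = 21.97 m
FS = H_c / H = 21.97 / 17.5 = 1.255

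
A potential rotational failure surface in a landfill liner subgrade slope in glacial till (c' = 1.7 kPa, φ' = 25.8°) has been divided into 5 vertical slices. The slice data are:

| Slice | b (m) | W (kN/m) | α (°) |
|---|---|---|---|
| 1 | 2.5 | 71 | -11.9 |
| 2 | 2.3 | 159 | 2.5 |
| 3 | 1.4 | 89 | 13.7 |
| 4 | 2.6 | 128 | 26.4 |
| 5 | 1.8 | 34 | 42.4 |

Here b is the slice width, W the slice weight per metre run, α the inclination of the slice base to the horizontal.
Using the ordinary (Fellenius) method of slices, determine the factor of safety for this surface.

Ordinary method of slices: FS = Σ[c'·Δl_i + (W_i cosα_i)·tanφ'] / Σ W_i sinα_i, with Δl_i = b_i / cosα_i.
Slice 1: Δl = 2.5/cos(-11.9°) = 2.555 m; N'_1 = 71·cos(-11.9°) = 69.5; c'Δl = 4.34; W sinα = -14.6
Slice 2: Δl = 2.3/cos2.5° = 2.302 m; N'_2 = 159·cos2.5° = 158.8; c'Δl = 3.91; W sinα = 6.9
Slice 3: Δl = 1.4/cos13.7° = 1.441 m; N'_3 = 89·cos13.7° = 86.5; c'Δl = 2.45; W sinα = 21.1
Slice 4: Δl = 2.6/cos26.4° = 2.903 m; N'_4 = 128·cos26.4° = 114.7; c'Δl = 4.93; W sinα = 56.9
Slice 5: Δl = 1.8/cos42.4° = 2.438 m; N'_5 = 34·cos42.4° = 25.1; c'Δl = 4.14; W sinα = 22.9
Σc'Δl = 19.8 kN/m; ΣN' = 454.5 kN/m; ΣW sinα = 93.2 kN/m
Resisting = 19.8 + 454.5·tan25.8° = 19.8 + 219.7 = 239.5 kN/m
FS = 239.5 / 93.2 = 2.570

FS = 2.57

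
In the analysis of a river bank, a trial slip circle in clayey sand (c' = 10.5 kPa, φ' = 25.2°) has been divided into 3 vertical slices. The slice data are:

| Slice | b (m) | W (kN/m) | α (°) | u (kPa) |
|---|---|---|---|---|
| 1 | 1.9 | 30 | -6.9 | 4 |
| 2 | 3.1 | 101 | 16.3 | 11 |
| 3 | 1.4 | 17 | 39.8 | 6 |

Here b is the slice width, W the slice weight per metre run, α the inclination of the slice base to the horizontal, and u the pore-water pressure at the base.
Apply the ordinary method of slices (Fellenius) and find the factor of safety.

FS = 3.18

Ordinary method of slices: FS = Σ[c'·Δl_i + (W_i cosα_i − u_i·Δl_i)·tanφ'] / Σ W_i sinα_i, with Δl_i = b_i / cosα_i.
Slice 1: Δl = 1.9/cos(-6.9°) = 1.914 m; N'_1 = 30·cos(-6.9°) − 4·1.914 = 22.1; c'Δl = 20.10; W sinα = -3.6
Slice 2: Δl = 3.1/cos16.3° = 3.230 m; N'_2 = 101·cos16.3° − 11·3.230 = 61.4; c'Δl = 33.91; W sinα = 28.3
Slice 3: Δl = 1.4/cos39.8° = 1.822 m; N'_3 = 17·cos39.8° − 6·1.822 = 2.1; c'Δl = 19.13; W sinα = 10.9
Σc'Δl = 73.1 kN/m; ΣN' = 85.7 kN/m; ΣW sinα = 35.6 kN/m
Resisting = 73.1 + 85.7·tan25.2° = 73.1 + 40.3 = 113.5 kN/m
FS = 113.5 / 35.6 = 3.185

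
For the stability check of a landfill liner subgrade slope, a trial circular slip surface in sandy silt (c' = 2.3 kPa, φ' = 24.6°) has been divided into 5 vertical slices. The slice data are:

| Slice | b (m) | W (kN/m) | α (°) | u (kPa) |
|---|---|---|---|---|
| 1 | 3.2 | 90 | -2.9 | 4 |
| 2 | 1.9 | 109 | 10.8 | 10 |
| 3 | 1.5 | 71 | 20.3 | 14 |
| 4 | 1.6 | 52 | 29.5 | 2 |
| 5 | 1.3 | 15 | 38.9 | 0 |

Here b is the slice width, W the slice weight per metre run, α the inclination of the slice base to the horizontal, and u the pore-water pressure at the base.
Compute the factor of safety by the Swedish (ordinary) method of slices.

Ordinary method of slices: FS = Σ[c'·Δl_i + (W_i cosα_i − u_i·Δl_i)·tanφ'] / Σ W_i sinα_i, with Δl_i = b_i / cosα_i.
Slice 1: Δl = 3.2/cos(-2.9°) = 3.204 m; N'_1 = 90·cos(-2.9°) − 4·3.204 = 77.1; c'Δl = 7.37; W sinα = -4.6
Slice 2: Δl = 1.9/cos10.8° = 1.934 m; N'_2 = 109·cos10.8° − 10·1.934 = 87.7; c'Δl = 4.45; W sinα = 20.4
Slice 3: Δl = 1.5/cos20.3° = 1.599 m; N'_3 = 71·cos20.3° − 14·1.599 = 44.2; c'Δl = 3.68; W sinα = 24.6
Slice 4: Δl = 1.6/cos29.5° = 1.838 m; N'_4 = 52·cos29.5° − 2·1.838 = 41.6; c'Δl = 4.23; W sinα = 25.6
Slice 5: Δl = 1.3/cos38.9° = 1.670 m; N'_5 = 15·cos38.9° − 0·1.670 = 11.7; c'Δl = 3.84; W sinα = 9.4
Σc'Δl = 23.6 kN/m; ΣN' = 262.2 kN/m; ΣW sinα = 75.5 kN/m
Resisting = 23.6 + 262.2·tan24.6° = 23.6 + 120.1 = 143.6 kN/m
FS = 143.6 / 75.5 = 1.902

FS = 1.90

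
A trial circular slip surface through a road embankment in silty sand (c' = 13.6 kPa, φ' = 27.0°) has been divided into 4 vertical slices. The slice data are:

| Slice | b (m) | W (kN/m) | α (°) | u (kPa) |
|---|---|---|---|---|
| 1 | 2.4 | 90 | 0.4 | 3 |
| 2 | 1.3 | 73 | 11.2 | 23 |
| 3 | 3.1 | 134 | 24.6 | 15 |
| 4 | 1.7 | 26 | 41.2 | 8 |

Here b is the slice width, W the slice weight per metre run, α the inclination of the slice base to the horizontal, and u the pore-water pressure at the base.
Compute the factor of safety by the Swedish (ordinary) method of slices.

FS = 2.60

Ordinary method of slices: FS = Σ[c'·Δl_i + (W_i cosα_i − u_i·Δl_i)·tanφ'] / Σ W_i sinα_i, with Δl_i = b_i / cosα_i.
Slice 1: Δl = 2.4/cos0.4° = 2.400 m; N'_1 = 90·cos0.4° − 3·2.400 = 82.8; c'Δl = 32.64; W sinα = 0.6
Slice 2: Δl = 1.3/cos11.2° = 1.325 m; N'_2 = 73·cos11.2° − 23·1.325 = 41.1; c'Δl = 18.02; W sinα = 14.2
Slice 3: Δl = 3.1/cos24.6° = 3.409 m; N'_3 = 134·cos24.6° − 15·3.409 = 70.7; c'Δl = 46.37; W sinα = 55.8
Slice 4: Δl = 1.7/cos41.2° = 2.259 m; N'_4 = 26·cos41.2° − 8·2.259 = 1.5; c'Δl = 30.73; W sinα = 17.1
Σc'Δl = 127.8 kN/m; ΣN' = 196.1 kN/m; ΣW sinα = 87.7 kN/m
Resisting = 127.8 + 196.1·tan27.0° = 127.8 + 99.9 = 227.7 kN/m
FS = 227.7 / 87.7 = 2.596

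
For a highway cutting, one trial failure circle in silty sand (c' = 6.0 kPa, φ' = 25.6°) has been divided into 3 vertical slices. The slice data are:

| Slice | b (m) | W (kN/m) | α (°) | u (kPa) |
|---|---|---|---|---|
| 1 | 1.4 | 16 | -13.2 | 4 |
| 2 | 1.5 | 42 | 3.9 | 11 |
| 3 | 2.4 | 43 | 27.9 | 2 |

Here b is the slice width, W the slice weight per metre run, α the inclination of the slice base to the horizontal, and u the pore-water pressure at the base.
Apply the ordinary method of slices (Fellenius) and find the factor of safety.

FS = 3.44

Ordinary method of slices: FS = Σ[c'·Δl_i + (W_i cosα_i − u_i·Δl_i)·tanφ'] / Σ W_i sinα_i, with Δl_i = b_i / cosα_i.
Slice 1: Δl = 1.4/cos(-13.2°) = 1.438 m; N'_1 = 16·cos(-13.2°) − 4·1.438 = 9.8; c'Δl = 8.63; W sinα = -3.7
Slice 2: Δl = 1.5/cos3.9° = 1.503 m; N'_2 = 42·cos3.9° − 11·1.503 = 25.4; c'Δl = 9.02; W sinα = 2.9
Slice 3: Δl = 2.4/cos27.9° = 2.716 m; N'_3 = 43·cos27.9° − 2·2.716 = 32.6; c'Δl = 16.29; W sinα = 20.1
Σc'Δl = 33.9 kN/m; ΣN' = 67.8 kN/m; ΣW sinα = 19.3 kN/m
Resisting = 33.9 + 67.8·tan25.6° = 33.9 + 32.5 = 66.4 kN/m
FS = 66.4 / 19.3 = 3.437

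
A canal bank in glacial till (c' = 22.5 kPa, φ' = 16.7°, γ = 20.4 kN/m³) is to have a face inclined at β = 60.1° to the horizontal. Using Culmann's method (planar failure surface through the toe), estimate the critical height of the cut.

Culmann's analysis gives the critical failure plane at α_cr = (β + φ')/2 = (60.1 + 16.7)/2 = 38.4°, and the critical height
H_c = (4c'/γ) · sinβ cosφ' / [1 − cos(β − φ')]
    = (4·22.5/20.4) · sin60.1°·cos16.7° / [1 − cos(43.4°)]
    = 4.412 · 0.8669·0.9578 / [1 − 0.7266]
    = 4.412 · 0.8303 / 0.2734
    = 13.40 m

H_c = 13.40 m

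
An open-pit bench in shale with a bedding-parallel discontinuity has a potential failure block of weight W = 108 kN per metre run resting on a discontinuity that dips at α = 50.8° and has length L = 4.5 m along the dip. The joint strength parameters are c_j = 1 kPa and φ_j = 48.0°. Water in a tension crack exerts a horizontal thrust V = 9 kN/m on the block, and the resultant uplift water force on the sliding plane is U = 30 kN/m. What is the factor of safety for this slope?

Resolving the block weight along and normal to the plane and applying the Mohr–Coulomb strength on the joint:
N' = W cosα − U − V sinα = 108·cos50.8° − 30 − 9·sin50.8° = 31.3 kN/m
Driving force T = W sinα + V cosα = 108·sin50.8° + 9·cos50.8° = 89.4 kN/m
Resisting force R = c_j·L + N'·tanφ_j = 1·4.5 + 31.3·tan48.0° = 4.5 + 34.7 = 39.2 kN/m
FS = R / T = 39.2 / 89.4 = 0.439

FS = 0.44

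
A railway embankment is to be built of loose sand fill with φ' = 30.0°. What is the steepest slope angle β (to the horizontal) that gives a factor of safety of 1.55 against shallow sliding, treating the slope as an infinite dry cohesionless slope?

β = 20.4°

For an infinite dry cohesionless slope FS = tanφ'/tanβ, so tanβ = tanφ' / FS.
tanβ = tan30.0° / 1.55 = 0.5774 / 1.55 = 0.3725
β = arctan(0.3725) = 20.43°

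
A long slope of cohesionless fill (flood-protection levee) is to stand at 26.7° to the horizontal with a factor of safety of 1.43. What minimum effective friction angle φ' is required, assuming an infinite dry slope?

φ' = 35.7°

FS = tanφ'/tanβ ⇒ tanφ' = FS · tanβ = 1.43 · tan26.7° = 0.7192
φ' = arctan(0.7192) = 35.72°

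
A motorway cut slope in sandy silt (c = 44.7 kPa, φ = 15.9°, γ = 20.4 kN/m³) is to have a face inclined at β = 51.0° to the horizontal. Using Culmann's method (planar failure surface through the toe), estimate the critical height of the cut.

Culmann's analysis gives the critical failure plane at α_cr = (β + φ)/2 = (51.0 + 15.9)/2 = 33.5°, and the critical height
H_c = (4c/γ) · sinβ cosφ / [1 − cos(β − φ)]
    = (4·44.7/20.4) · sin51.0°·cos15.9° / [1 − cos(35.1°)]
    = 8.765 · 0.7771·0.9617 / [1 − 0.8181]
    = 8.765 · 0.7474 / 0.1819
    = 36.02 m

H_c = 36.02 m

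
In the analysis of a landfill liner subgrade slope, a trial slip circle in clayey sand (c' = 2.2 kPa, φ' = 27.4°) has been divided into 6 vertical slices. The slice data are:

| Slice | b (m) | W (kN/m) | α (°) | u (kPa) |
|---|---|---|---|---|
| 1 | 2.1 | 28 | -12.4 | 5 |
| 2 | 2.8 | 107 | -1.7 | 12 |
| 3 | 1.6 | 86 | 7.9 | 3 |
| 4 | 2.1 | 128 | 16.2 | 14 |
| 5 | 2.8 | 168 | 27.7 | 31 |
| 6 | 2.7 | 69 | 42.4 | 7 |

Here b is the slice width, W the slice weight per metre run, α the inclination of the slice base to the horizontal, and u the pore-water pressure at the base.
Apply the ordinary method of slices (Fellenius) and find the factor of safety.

FS = 1.29

Ordinary method of slices: FS = Σ[c'·Δl_i + (W_i cosα_i − u_i·Δl_i)·tanφ'] / Σ W_i sinα_i, with Δl_i = b_i / cosα_i.
Slice 1: Δl = 2.1/cos(-12.4°) = 2.150 m; N'_1 = 28·cos(-12.4°) − 5·2.150 = 16.6; c'Δl = 4.73; W sinα = -6.0
Slice 2: Δl = 2.8/cos(-1.7°) = 2.801 m; N'_2 = 107·cos(-1.7°) − 12·2.801 = 73.3; c'Δl = 6.16; W sinα = -3.2
Slice 3: Δl = 1.6/cos7.9° = 1.615 m; N'_3 = 86·cos7.9° − 3·1.615 = 80.3; c'Δl = 3.55; W sinα = 11.8
Slice 4: Δl = 2.1/cos16.2° = 2.187 m; N'_4 = 128·cos16.2° − 14·2.187 = 92.3; c'Δl = 4.81; W sinα = 35.7
Slice 5: Δl = 2.8/cos27.7° = 3.162 m; N'_5 = 168·cos27.7° − 31·3.162 = 50.7; c'Δl = 6.96; W sinα = 78.1
Slice 6: Δl = 2.7/cos42.4° = 3.656 m; N'_6 = 69·cos42.4° − 7·3.656 = 25.4; c'Δl = 8.04; W sinα = 46.5
Σc'Δl = 34.3 kN/m; ΣN' = 338.6 kN/m; ΣW sinα = 163.0 kN/m
Resisting = 34.3 + 338.6·tan27.4° = 34.3 + 175.5 = 209.8 kN/m
FS = 209.8 / 163.0 = 1.287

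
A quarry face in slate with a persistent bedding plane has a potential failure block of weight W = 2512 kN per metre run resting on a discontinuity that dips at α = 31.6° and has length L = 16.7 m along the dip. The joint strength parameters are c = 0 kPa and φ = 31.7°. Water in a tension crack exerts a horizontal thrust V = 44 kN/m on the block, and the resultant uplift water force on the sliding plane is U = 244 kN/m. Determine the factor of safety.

FS = 0.85

Resolving the block weight along and normal to the plane and applying the Mohr–Coulomb strength on the joint:
N' = W cosα − U − V sinα = 2512·cos31.6° − 244 − 44·sin31.6° = 1872.5 kN/m
Driving force T = W sinα + V cosα = 2512·sin31.6° + 44·cos31.6° = 1353.7 kN/m
Resisting force R = c·L + N'·tanφ = 0·16.7 + 1872.5·tan31.7° = 0.0 + 1156.5 = 1156.5 kN/m
FS = R / T = 1156.5 / 1353.7 = 0.854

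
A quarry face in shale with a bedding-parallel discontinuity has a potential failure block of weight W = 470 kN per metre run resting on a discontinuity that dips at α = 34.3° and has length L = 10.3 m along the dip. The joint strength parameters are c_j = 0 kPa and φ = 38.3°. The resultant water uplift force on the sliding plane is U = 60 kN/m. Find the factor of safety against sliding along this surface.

FS = 0.98

Resolving the block weight along and normal to the plane and applying the Mohr–Coulomb strength on the joint:
N' = W cosα − U = 470·cos34.3° − 60 = 328.3 kN/m
Driving force T = W sinα = 470·sin34.3° = 264.9 kN/m
Resisting force R = c_j·L + N'·tanφ = 0·10.3 + 328.3·tan38.3° = 0.0 + 259.2 = 259.2 kN/m
FS = R / T = 259.2 / 264.9 = 0.979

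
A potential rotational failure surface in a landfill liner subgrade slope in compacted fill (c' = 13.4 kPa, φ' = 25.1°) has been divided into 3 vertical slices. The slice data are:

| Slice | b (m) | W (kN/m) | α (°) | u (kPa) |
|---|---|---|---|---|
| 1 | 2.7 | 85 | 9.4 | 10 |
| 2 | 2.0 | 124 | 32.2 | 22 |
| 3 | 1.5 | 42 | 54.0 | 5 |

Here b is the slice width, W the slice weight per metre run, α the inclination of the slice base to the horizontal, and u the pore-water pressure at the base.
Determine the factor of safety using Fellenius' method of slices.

FS = 1.40

Ordinary method of slices: FS = Σ[c'·Δl_i + (W_i cosα_i − u_i·Δl_i)·tanφ'] / Σ W_i sinα_i, with Δl_i = b_i / cosα_i.
Slice 1: Δl = 2.7/cos9.4° = 2.737 m; N'_1 = 85·cos9.4° − 10·2.737 = 56.5; c'Δl = 36.67; W sinα = 13.9
Slice 2: Δl = 2.0/cos32.2° = 2.364 m; N'_2 = 124·cos32.2° − 22·2.364 = 52.9; c'Δl = 31.67; W sinα = 66.1
Slice 3: Δl = 1.5/cos54.0° = 2.552 m; N'_3 = 42·cos54.0° − 5·2.552 = 11.9; c'Δl = 34.20; W sinα = 34.0
Σc'Δl = 102.5 kN/m; ΣN' = 121.3 kN/m; ΣW sinα = 113.9 kN/m
Resisting = 102.5 + 121.3·tan25.1° = 102.5 + 56.8 = 159.4 kN/m
FS = 159.4 / 113.9 = 1.399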